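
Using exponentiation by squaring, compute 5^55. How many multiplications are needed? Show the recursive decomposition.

Computing 5^55 by squaring (build up from 5^1; each line after the first costs one multiplication):

5^1 = 5
5^2 = (5^1)^2 = 5^2 = 25
5^3 = 5 * 5^2 = 5 * 25 = 125
5^6 = (5^3)^2 = 125^2 = 15625
5^12 = (5^6)^2 = 15625^2 = 244140625
5^13 = 5 * 5^12 = 5 * 244140625 = 1220703125
5^26 = (5^13)^2 = 1220703125^2 = 1490116119384765625
5^27 = 5 * 5^26 = 5 * 1490116119384765625 = 7450580596923828125
5^54 = (5^27)^2 = 7450580596923828125^2 = 55511151231257827021181583404541015625
5^55 = 5 * 5^54 = 5 * 55511151231257827021181583404541015625 = 277555756156289135105907917022705078125

Result: 277555756156289135105907917022705078125
Multiplications needed: 9 (9 lines after 5^1)

5^55 = 277555756156289135105907917022705078125. Using exponentiation by squaring, this requires 9 multiplications. The key idea: if the exponent is even, square the half-power; if odd, multiply by the base once.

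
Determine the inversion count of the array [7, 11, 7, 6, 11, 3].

Finding inversions in [7, 11, 7, 6, 11, 3]:

(0, 3): arr[0]=7 > arr[3]=6
(0, 5): arr[0]=7 > arr[5]=3
(1, 2): arr[1]=11 > arr[2]=7
(1, 3): arr[1]=11 > arr[3]=6
(1, 5): arr[1]=11 > arr[5]=3
(2, 3): arr[2]=7 > arr[3]=6
(2, 5): arr[2]=7 > arr[5]=3
(3, 5): arr[3]=6 > arr[5]=3
(4, 5): arr[4]=11 > arr[5]=3

Total inversions: 9

The array has 9 inversion(s): (0,3), (0,5), (1,2), (1,3), (1,5), (2,3), (2,5), (3,5), (4,5). Each pair (i,j) satisfies i < j and arr[i] > arr[j].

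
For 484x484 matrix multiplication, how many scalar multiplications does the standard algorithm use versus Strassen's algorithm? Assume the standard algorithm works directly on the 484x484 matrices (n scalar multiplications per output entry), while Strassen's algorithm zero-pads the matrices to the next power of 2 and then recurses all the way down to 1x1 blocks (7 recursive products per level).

Matrix multiplication for 484x484 matrices:

Strassen's algorithm requires power-of-2 dimensions. Pad 484x484 to 512x512 (next power of 2).

Standard algorithm: 484^3 = 113379904 multiplications
Strassen's algorithm: 7^(log2(512)) = 7^9 = 40353607 multiplications
Savings: 113379904 - 40353607 = 73026297 multiplications

Standard: 113379904 multiplications (484^3). Strassen: 40353607 multiplications (7^9, after padding to 512x512). Strassen reduces 8 recursive multiplications to 7 at each level.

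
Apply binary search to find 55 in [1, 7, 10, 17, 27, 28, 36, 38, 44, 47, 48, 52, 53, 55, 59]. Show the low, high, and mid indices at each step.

Binary search for 55 in [1, 7, 10, 17, 27, 28, 36, 38, 44, 47, 48, 52, 53, 55, 59]:

lo=0, hi=14, mid=7, arr[mid]=38 -> 38 < 55, search right half
lo=8, hi=14, mid=11, arr[mid]=52 -> 52 < 55, search right half
lo=12, hi=14, mid=13, arr[mid]=55 -> Found target at index 13!

Binary search finds 55 at index 13 after 3 comparisons. The search repeatedly halves the search space by comparing with the middle element.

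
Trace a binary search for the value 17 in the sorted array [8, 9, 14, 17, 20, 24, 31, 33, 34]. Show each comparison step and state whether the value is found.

Binary search for 17 in [8, 9, 14, 17, 20, 24, 31, 33, 34]:

lo=0, hi=8, mid=4, arr[mid]=20 -> 20 > 17, search left half
lo=0, hi=3, mid=1, arr[mid]=9 -> 9 < 17, search right half
lo=2, hi=3, mid=2, arr[mid]=14 -> 14 < 17, search right half
lo=3, hi=3, mid=3, arr[mid]=17 -> Found target at index 3!

Binary search finds 17 at index 3 after 4 comparisons. The search repeatedly halves the search space by comparing with the middle element.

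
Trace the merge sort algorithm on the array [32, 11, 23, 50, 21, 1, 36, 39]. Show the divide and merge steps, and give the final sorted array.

Merge sort trace:

Split: [32, 11, 23, 50, 21, 1, 36, 39] -> [32, 11, 23, 50] and [21, 1, 36, 39]
  Split: [32, 11, 23, 50] -> [32, 11] and [23, 50]
    Split: [32, 11] -> [32] and [11]
    Merge: [32] + [11] -> [11, 32]
    Split: [23, 50] -> [23] and [50]
    Merge: [23] + [50] -> [23, 50]
  Merge: [11, 32] + [23, 50] -> [11, 23, 32, 50]
  Split: [21, 1, 36, 39] -> [21, 1] and [36, 39]
    Split: [21, 1] -> [21] and [1]
    Merge: [21] + [1] -> [1, 21]
    Split: [36, 39] -> [36] and [39]
    Merge: [36] + [39] -> [36, 39]
  Merge: [1, 21] + [36, 39] -> [1, 21, 36, 39]
Merge: [11, 23, 32, 50] + [1, 21, 36, 39] -> [1, 11, 21, 23, 32, 36, 39, 50]

Final sorted array: [1, 11, 21, 23, 32, 36, 39, 50]

The merge sort proceeds by recursively splitting the array and merging sorted halves.
After all merges, the sorted array is [1, 11, 21, 23, 32, 36, 39, 50].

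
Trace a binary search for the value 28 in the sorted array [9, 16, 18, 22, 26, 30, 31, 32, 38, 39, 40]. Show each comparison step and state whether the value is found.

Binary search for 28 in [9, 16, 18, 22, 26, 30, 31, 32, 38, 39, 40]:

lo=0, hi=10, mid=5, arr[mid]=30 -> 30 > 28, search left half
lo=0, hi=4, mid=2, arr[mid]=18 -> 18 < 28, search right half
lo=3, hi=4, mid=3, arr[mid]=22 -> 22 < 28, search right half
lo=4, hi=4, mid=4, arr[mid]=26 -> 26 < 28, search right half
lo=5 > hi=4, target 28 not found

Binary search determines that 28 is not in the array after 4 comparisons. The search space was exhausted without finding the target.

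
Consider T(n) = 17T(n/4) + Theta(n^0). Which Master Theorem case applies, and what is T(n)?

Master Theorem for T(n) = 17T(n/4) + O(n^0):

a = 17, b = 4, c = 0
log_b(a) = log_4(17) = 2.0437

Case 1: c = 0 < log_4(17) = 2.0437
T(n) = O(n^(log_4 17))

For T(n) = 17T(n/4) + O(n^0): log_4(17) = 2.0437. This is Case 1 of the Master Theorem (c < log_b(a), work dominated by leaves), giving O(n^(log_4 17)).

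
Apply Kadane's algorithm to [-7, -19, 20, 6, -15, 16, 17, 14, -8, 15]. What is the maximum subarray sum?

Using Kadane's algorithm on [-7, -19, 20, 6, -15, 16, 17, 14, -8, 15]:

Scanning through the array:
Position 1 (value -19): max_ending_here = -19, max_so_far = -7
Position 2 (value 20): max_ending_here = 20, max_so_far = 20
Position 3 (value 6): max_ending_here = 26, max_so_far = 26
Position 4 (value -15): max_ending_here = 11, max_so_far = 26
Position 5 (value 16): max_ending_here = 27, max_so_far = 27
Position 6 (value 17): max_ending_here = 44, max_so_far = 44
Position 7 (value 14): max_ending_here = 58, max_so_far = 58
Position 8 (value -8): max_ending_here = 50, max_so_far = 58
Position 9 (value 15): max_ending_here = 65, max_so_far = 65

Maximum subarray: [20, 6, -15, 16, 17, 14, -8, 15]
Maximum sum: 65

The maximum subarray is [20, 6, -15, 16, 17, 14, -8, 15] with sum 65. This subarray runs from index 2 to index 9.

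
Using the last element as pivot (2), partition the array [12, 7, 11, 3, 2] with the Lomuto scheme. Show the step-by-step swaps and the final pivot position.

Lomuto partition with pivot = 2:

Initial array: [12, 7, 11, 3, 2]

arr[0]=12 > 2: no swap
arr[1]=7 > 2: no swap
arr[2]=11 > 2: no swap
arr[3]=3 > 2: no swap

Place pivot at position 0: [2, 7, 11, 3, 12]
Pivot position: 0

After partitioning with pivot 2, the array becomes [2, 7, 11, 3, 12]. The pivot is placed at index 0. All elements to the left of the pivot are <= 2, and all elements to the right are > 2.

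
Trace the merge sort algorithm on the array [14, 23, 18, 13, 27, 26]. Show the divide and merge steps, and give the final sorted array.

Merge sort trace:

Split: [14, 23, 18, 13, 27, 26] -> [14, 23, 18] and [13, 27, 26]
  Split: [14, 23, 18] -> [14] and [23, 18]
    Split: [23, 18] -> [23] and [18]
    Merge: [23] + [18] -> [18, 23]
  Merge: [14] + [18, 23] -> [14, 18, 23]
  Split: [13, 27, 26] -> [13] and [27, 26]
    Split: [27, 26] -> [27] and [26]
    Merge: [27] + [26] -> [26, 27]
  Merge: [13] + [26, 27] -> [13, 26, 27]
Merge: [14, 18, 23] + [13, 26, 27] -> [13, 14, 18, 23, 26, 27]

Final sorted array: [13, 14, 18, 23, 26, 27]

The merge sort proceeds by recursively splitting the array and merging sorted halves.
After all merges, the sorted array is [13, 14, 18, 23, 26, 27].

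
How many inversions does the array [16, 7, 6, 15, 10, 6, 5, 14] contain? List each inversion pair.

Finding inversions in [16, 7, 6, 15, 10, 6, 5, 14]:

(0, 1): arr[0]=16 > arr[1]=7
(0, 2): arr[0]=16 > arr[2]=6
(0, 3): arr[0]=16 > arr[3]=15
(0, 4): arr[0]=16 > arr[4]=10
(0, 5): arr[0]=16 > arr[5]=6
(0, 6): arr[0]=16 > arr[6]=5
(0, 7): arr[0]=16 > arr[7]=14
(1, 2): arr[1]=7 > arr[2]=6
(1, 5): arr[1]=7 > arr[5]=6
(1, 6): arr[1]=7 > arr[6]=5
(2, 6): arr[2]=6 > arr[6]=5
(3, 4): arr[3]=15 > arr[4]=10
(3, 5): arr[3]=15 > arr[5]=6
(3, 6): arr[3]=15 > arr[6]=5
(3, 7): arr[3]=15 > arr[7]=14
(4, 5): arr[4]=10 > arr[5]=6
(4, 6): arr[4]=10 > arr[6]=5
(5, 6): arr[5]=6 > arr[6]=5

Total inversions: 18

The array has 18 inversion(s): (0,1), (0,2), (0,3), (0,4), (0,5), (0,6), (0,7), (1,2), (1,5), (1,6), (2,6), (3,4), (3,5), (3,6), (3,7), (4,5), (4,6), (5,6). Each pair (i,j) satisfies i < j and arr[i] > arr[j].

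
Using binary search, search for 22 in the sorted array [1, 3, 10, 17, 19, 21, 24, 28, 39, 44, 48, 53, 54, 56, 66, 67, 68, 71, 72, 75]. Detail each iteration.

Binary search for 22 in [1, 3, 10, 17, 19, 21, 24, 28, 39, 44, 48, 53, 54, 56, 66, 67, 68, 71, 72, 75]:

lo=0, hi=19, mid=9, arr[mid]=44 -> 44 > 22, search left half
lo=0, hi=8, mid=4, arr[mid]=19 -> 19 < 22, search right half
lo=5, hi=8, mid=6, arr[mid]=24 -> 24 > 22, search left half
lo=5, hi=5, mid=5, arr[mid]=21 -> 21 < 22, search right half
lo=6 > hi=5, target 22 not found

Binary search determines that 22 is not in the array after 4 comparisons. The search space was exhausted without finding the target.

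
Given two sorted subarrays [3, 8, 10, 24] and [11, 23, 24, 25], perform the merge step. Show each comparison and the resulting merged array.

Merging process:

Compare 3 vs 11: take 3 from left. Merged: [3]
Compare 8 vs 11: take 8 from left. Merged: [3, 8]
Compare 10 vs 11: take 10 from left. Merged: [3, 8, 10]
Compare 24 vs 11: take 11 from right. Merged: [3, 8, 10, 11]
Compare 24 vs 23: take 23 from right. Merged: [3, 8, 10, 11, 23]
Compare 24 vs 24: take 24 from left. Merged: [3, 8, 10, 11, 23, 24]
Append remaining from right: [24, 25]. Merged: [3, 8, 10, 11, 23, 24, 24, 25]

Final merged array: [3, 8, 10, 11, 23, 24, 24, 25]
Total comparisons: 6

The merged array is [3, 8, 10, 11, 23, 24, 24, 25], requiring 6 comparisons. The merge step runs in O(n) time where n is the total number of elements.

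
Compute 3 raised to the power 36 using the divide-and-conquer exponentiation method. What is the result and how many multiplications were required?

Computing 3^36 by squaring (build up from 3^1; each line after the first costs one multiplication):

3^1 = 3
3^2 = (3^1)^2 = 3^2 = 9
3^4 = (3^2)^2 = 9^2 = 81
3^8 = (3^4)^2 = 81^2 = 6561
3^9 = 3 * 3^8 = 3 * 6561 = 19683
3^18 = (3^9)^2 = 19683^2 = 387420489
3^36 = (3^18)^2 = 387420489^2 = 150094635296999121

Result: 150094635296999121
Multiplications needed: 6 (6 lines after 3^1)

3^36 = 150094635296999121. Using exponentiation by squaring, this requires 6 multiplications. The key idea: if the exponent is even, square the half-power; if odd, multiply by the base once.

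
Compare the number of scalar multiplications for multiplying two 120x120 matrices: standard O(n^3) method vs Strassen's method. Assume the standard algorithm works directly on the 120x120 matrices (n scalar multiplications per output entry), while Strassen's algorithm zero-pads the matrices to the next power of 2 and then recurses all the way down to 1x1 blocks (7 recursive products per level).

Matrix multiplication for 120x120 matrices:

Strassen's algorithm requires power-of-2 dimensions. Pad 120x120 to 128x128 (next power of 2).

Standard algorithm: 120^3 = 1728000 multiplications
Strassen's algorithm: 7^(log2(128)) = 7^7 = 823543 multiplications
Savings: 1728000 - 823543 = 904457 multiplications

Standard: 1728000 multiplications (120^3). Strassen: 823543 multiplications (7^7, after padding to 128x128). Strassen reduces 8 recursive multiplications to 7 at each level.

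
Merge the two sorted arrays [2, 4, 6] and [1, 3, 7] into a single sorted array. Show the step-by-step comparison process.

Merging process:

Compare 2 vs 1: take 1 from right. Merged: [1]
Compare 2 vs 3: take 2 from left. Merged: [1, 2]
Compare 4 vs 3: take 3 from right. Merged: [1, 2, 3]
Compare 4 vs 7: take 4 from left. Merged: [1, 2, 3, 4]
Compare 6 vs 7: take 6 from left. Merged: [1, 2, 3, 4, 6]
Append remaining from right: [7]. Merged: [1, 2, 3, 4, 6, 7]

Final merged array: [1, 2, 3, 4, 6, 7]
Total comparisons: 5

The merged array is [1, 2, 3, 4, 6, 7], requiring 5 comparisons. The merge step runs in O(n) time where n is the total number of elements.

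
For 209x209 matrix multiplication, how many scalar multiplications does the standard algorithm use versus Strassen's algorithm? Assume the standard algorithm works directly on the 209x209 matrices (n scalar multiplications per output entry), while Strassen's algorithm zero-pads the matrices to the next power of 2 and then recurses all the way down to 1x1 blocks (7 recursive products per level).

Matrix multiplication for 209x209 matrices:

Strassen's algorithm requires power-of-2 dimensions. Pad 209x209 to 256x256 (next power of 2).

Standard algorithm: 209^3 = 9129329 multiplications
Strassen's algorithm: 7^(log2(256)) = 7^8 = 5764801 multiplications
Savings: 9129329 - 5764801 = 3364528 multiplications

Standard: 9129329 multiplications (209^3). Strassen: 5764801 multiplications (7^8, after padding to 256x256). Strassen reduces 8 recursive multiplications to 7 at each level.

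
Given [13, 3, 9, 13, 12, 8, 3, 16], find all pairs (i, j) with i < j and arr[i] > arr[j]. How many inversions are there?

Finding inversions in [13, 3, 9, 13, 12, 8, 3, 16]:

(0, 1): arr[0]=13 > arr[1]=3
(0, 2): arr[0]=13 > arr[2]=9
(0, 4): arr[0]=13 > arr[4]=12
(0, 5): arr[0]=13 > arr[5]=8
(0, 6): arr[0]=13 > arr[6]=3
(2, 5): arr[2]=9 > arr[5]=8
(2, 6): arr[2]=9 > arr[6]=3
(3, 4): arr[3]=13 > arr[4]=12
(3, 5): arr[3]=13 > arr[5]=8
(3, 6): arr[3]=13 > arr[6]=3
(4, 5): arr[4]=12 > arr[5]=8
(4, 6): arr[4]=12 > arr[6]=3
(5, 6): arr[5]=8 > arr[6]=3

Total inversions: 13

The array has 13 inversion(s): (0,1), (0,2), (0,4), (0,5), (0,6), (2,5), (2,6), (3,4), (3,5), (3,6), (4,5), (4,6), (5,6). Each pair (i,j) satisfies i < j and arr[i] > arr[j].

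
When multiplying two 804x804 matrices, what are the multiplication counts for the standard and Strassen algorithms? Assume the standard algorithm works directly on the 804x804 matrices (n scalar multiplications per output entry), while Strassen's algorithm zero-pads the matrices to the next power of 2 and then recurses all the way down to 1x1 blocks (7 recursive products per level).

Matrix multiplication for 804x804 matrices:

Strassen's algorithm requires power-of-2 dimensions. Pad 804x804 to 1024x1024 (next power of 2).

Standard algorithm: 804^3 = 519718464 multiplications
Strassen's algorithm: 7^(log2(1024)) = 7^10 = 282475249 multiplications
Savings: 519718464 - 282475249 = 237243215 multiplications

Standard: 519718464 multiplications (804^3). Strassen: 282475249 multiplications (7^10, after padding to 1024x1024). Strassen reduces 8 recursive multiplications to 7 at each level.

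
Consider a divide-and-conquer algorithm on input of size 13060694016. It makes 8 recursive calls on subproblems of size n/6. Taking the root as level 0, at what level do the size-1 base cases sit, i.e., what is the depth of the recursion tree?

For divide and conquer with division factor 6:

Problem sizes at each level:
Level 0: 13060694016
Level 1: 2176782336
Level 2: 362797056
Level 3: 60466176
Level 4: 10077696
Level 5: 1679616
Level 6: 279936
Level 7: 46656
Level 8: 7776
Level 9: 1296
Level 10: 216
Level 11: 36
Level 12: 6
Level 13: 1

The root is level 0 and the size-1 base case is level 13 (the tree spans levels 0 through 13, i.e. 14 levels counting the root), so the depth is the number of divisions: log_6(13060694016) = 13

The recursion tree depth is log_6(13060694016) = 13. At each level, the problem size is divided by 6, so it takes 13 divisions to reduce to a base case of size 1. The algorithm makes 8 recursive calls at each level.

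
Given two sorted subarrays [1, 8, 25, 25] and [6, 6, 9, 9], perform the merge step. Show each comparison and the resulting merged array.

Merging process:

Compare 1 vs 6: take 1 from left. Merged: [1]
Compare 8 vs 6: take 6 from right. Merged: [1, 6]
Compare 8 vs 6: take 6 from right. Merged: [1, 6, 6]
Compare 8 vs 9: take 8 from left. Merged: [1, 6, 6, 8]
Compare 25 vs 9: take 9 from right. Merged: [1, 6, 6, 8, 9]
Compare 25 vs 9: take 9 from right. Merged: [1, 6, 6, 8, 9, 9]
Append remaining from left: [25, 25]. Merged: [1, 6, 6, 8, 9, 9, 25, 25]

Final merged array: [1, 6, 6, 8, 9, 9, 25, 25]
Total comparisons: 6

The merged array is [1, 6, 6, 8, 9, 9, 25, 25], requiring 6 comparisons. The merge step runs in O(n) time where n is the total number of elements.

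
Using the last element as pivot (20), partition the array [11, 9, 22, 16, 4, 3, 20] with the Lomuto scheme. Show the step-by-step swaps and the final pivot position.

Lomuto partition with pivot = 20:

Initial array: [11, 9, 22, 16, 4, 3, 20]

arr[0]=11 <= 20: swap with position 0, array becomes [11, 9, 22, 16, 4, 3, 20]
arr[1]=9 <= 20: swap with position 1, array becomes [11, 9, 22, 16, 4, 3, 20]
arr[2]=22 > 20: no swap
arr[3]=16 <= 20: swap with position 2, array becomes [11, 9, 16, 22, 4, 3, 20]
arr[4]=4 <= 20: swap with position 3, array becomes [11, 9, 16, 4, 22, 3, 20]
arr[5]=3 <= 20: swap with position 4, array becomes [11, 9, 16, 4, 3, 22, 20]

Place pivot at position 5: [11, 9, 16, 4, 3, 20, 22]
Pivot position: 5

After partitioning with pivot 20, the array becomes [11, 9, 16, 4, 3, 20, 22]. The pivot is placed at index 5. All elements to the left of the pivot are <= 20, and all elements to the right are > 20.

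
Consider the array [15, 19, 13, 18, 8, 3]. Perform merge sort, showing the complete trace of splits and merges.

Merge sort trace:

Split: [15, 19, 13, 18, 8, 3] -> [15, 19, 13] and [18, 8, 3]
  Split: [15, 19, 13] -> [15] and [19, 13]
    Split: [19, 13] -> [19] and [13]
    Merge: [19] + [13] -> [13, 19]
  Merge: [15] + [13, 19] -> [13, 15, 19]
  Split: [18, 8, 3] -> [18] and [8, 3]
    Split: [8, 3] -> [8] and [3]
    Merge: [8] + [3] -> [3, 8]
  Merge: [18] + [3, 8] -> [3, 8, 18]
Merge: [13, 15, 19] + [3, 8, 18] -> [3, 8, 13, 15, 18, 19]

Final sorted array: [3, 8, 13, 15, 18, 19]

The merge sort proceeds by recursively splitting the array and merging sorted halves.
After all merges, the sorted array is [3, 8, 13, 15, 18, 19].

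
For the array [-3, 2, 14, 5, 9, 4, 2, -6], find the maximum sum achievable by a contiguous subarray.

Using Kadane's algorithm on [-3, 2, 14, 5, 9, 4, 2, -6]:

Scanning through the array:
Position 1 (value 2): max_ending_here = 2, max_so_far = 2
Position 2 (value 14): max_ending_here = 16, max_so_far = 16
Position 3 (value 5): max_ending_here = 21, max_so_far = 21
Position 4 (value 9): max_ending_here = 30, max_so_far = 30
Position 5 (value 4): max_ending_here = 34, max_so_far = 34
Position 6 (value 2): max_ending_here = 36, max_so_far = 36
Position 7 (value -6): max_ending_here = 30, max_so_far = 36

Maximum subarray: [2, 14, 5, 9, 4, 2]
Maximum sum: 36

The maximum subarray is [2, 14, 5, 9, 4, 2] with sum 36. This subarray runs from index 1 to index 6.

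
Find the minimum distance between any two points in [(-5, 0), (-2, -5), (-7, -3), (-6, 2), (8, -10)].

Computing all pairwise distances among 5 points:

d((-5, 0), (-2, -5)) = 5.831
d((-5, 0), (-7, -3)) = 3.6056
d((-5, 0), (-6, 2)) = 2.2361 <-- minimum
d((-5, 0), (8, -10)) = 16.4012
d((-2, -5), (-7, -3)) = 5.3852
d((-2, -5), (-6, 2)) = 8.0623
d((-2, -5), (8, -10)) = 11.1803
d((-7, -3), (-6, 2)) = 5.099
d((-7, -3), (8, -10)) = 16.5529
d((-6, 2), (8, -10)) = 18.4391

Closest pair: (-5, 0) and (-6, 2) with distance 2.2361

The closest pair is (-5, 0) and (-6, 2) with Euclidean distance 2.2361. For 5 points, brute-force pairwise comparison is shown above. For large n, the divide-and-conquer algorithm (sort by x, recurse on halves, check the dividing strip) achieves O(n log n).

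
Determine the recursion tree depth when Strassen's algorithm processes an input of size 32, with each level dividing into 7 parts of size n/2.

For divide and conquer with division factor 2:

Problem sizes at each level:
Level 0: 32
Level 1: 16
Level 2: 8
Level 3: 4
Level 4: 2
Level 5: 1

The root is level 0 and the size-1 base case is level 5 (the tree spans levels 0 through 5, i.e. 6 levels counting the root), so the depth is the number of divisions: log_2(32) = 5

The recursion tree depth is log_2(32) = 5. At each level, the problem size is divided by 2, so it takes 5 divisions to reduce to a base case of size 1. The algorithm makes 7 recursive calls at each level.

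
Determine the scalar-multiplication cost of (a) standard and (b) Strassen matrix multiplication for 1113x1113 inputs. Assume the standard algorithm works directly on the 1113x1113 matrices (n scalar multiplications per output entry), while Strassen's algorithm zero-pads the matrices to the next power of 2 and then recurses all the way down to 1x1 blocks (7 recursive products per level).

Matrix multiplication for 1113x1113 matrices:

Strassen's algorithm requires power-of-2 dimensions. Pad 1113x1113 to 2048x2048 (next power of 2).

Standard algorithm: 1113^3 = 1378749897 multiplications
Strassen's algorithm: 7^(log2(2048)) = 7^11 = 1977326743 multiplications
Difference: 1378749897 - 1977326743 = -598576846 (Strassen uses MORE here due to padding overhead — for small or just-over-power-of-2 n, padding can outweigh the per-level savings)

Standard: 1378749897 multiplications (1113^3). Strassen: 1977326743 multiplications (7^11, after padding to 2048x2048). Strassen reduces 8 recursive multiplications to 7 at each level.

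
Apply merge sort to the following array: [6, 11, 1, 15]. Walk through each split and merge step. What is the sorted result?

Merge sort trace:

Split: [6, 11, 1, 15] -> [6, 11] and [1, 15]
  Split: [6, 11] -> [6] and [11]
  Merge: [6] + [11] -> [6, 11]
  Split: [1, 15] -> [1] and [15]
  Merge: [1] + [15] -> [1, 15]
Merge: [6, 11] + [1, 15] -> [1, 6, 11, 15]

Final sorted array: [1, 6, 11, 15]

The merge sort proceeds by recursively splitting the array and merging sorted halves.
After all merges, the sorted array is [1, 6, 11, 15].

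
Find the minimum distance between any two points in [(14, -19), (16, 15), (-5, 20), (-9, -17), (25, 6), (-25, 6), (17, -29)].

Computing all pairwise distances among 7 points:

d((14, -19), (16, 15)) = 34.0588
d((14, -19), (-5, 20)) = 43.382
d((14, -19), (-9, -17)) = 23.0868
d((14, -19), (25, 6)) = 27.313
d((14, -19), (-25, 6)) = 46.3249
d((14, -19), (17, -29)) = 10.4403 <-- minimum
d((16, 15), (-5, 20)) = 21.587
d((16, 15), (-9, -17)) = 40.6079
d((16, 15), (25, 6)) = 12.7279
d((16, 15), (-25, 6)) = 41.9762
d((16, 15), (17, -29)) = 44.0114
d((-5, 20), (-9, -17)) = 37.2156
d((-5, 20), (25, 6)) = 33.1059
d((-5, 20), (-25, 6)) = 24.4131
d((-5, 20), (17, -29)) = 53.7122
d((-9, -17), (25, 6)) = 41.0488
d((-9, -17), (-25, 6)) = 28.0179
d((-9, -17), (17, -29)) = 28.6356
d((25, 6), (-25, 6)) = 50.0
d((25, 6), (17, -29)) = 35.9026
d((-25, 6), (17, -29)) = 54.6717

Closest pair: (14, -19) and (17, -29) with distance 10.4403

The closest pair is (14, -19) and (17, -29) with Euclidean distance 10.4403. For 7 points, brute-force pairwise comparison is shown above. For large n, the divide-and-conquer algorithm (sort by x, recurse on halves, check the dividing strip) achieves O(n log n).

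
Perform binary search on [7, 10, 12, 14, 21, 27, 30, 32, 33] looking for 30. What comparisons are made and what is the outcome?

Binary search for 30 in [7, 10, 12, 14, 21, 27, 30, 32, 33]:

lo=0, hi=8, mid=4, arr[mid]=21 -> 21 < 30, search right half
lo=5, hi=8, mid=6, arr[mid]=30 -> Found target at index 6!

Binary search finds 30 at index 6 after 2 comparisons. The search repeatedly halves the search space by comparing with the middle element.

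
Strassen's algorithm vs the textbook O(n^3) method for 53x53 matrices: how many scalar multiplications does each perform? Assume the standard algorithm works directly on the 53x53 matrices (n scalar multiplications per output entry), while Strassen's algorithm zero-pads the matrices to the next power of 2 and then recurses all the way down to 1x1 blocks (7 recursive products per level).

Matrix multiplication for 53x53 matrices:

Strassen's algorithm requires power-of-2 dimensions. Pad 53x53 to 64x64 (next power of 2).

Standard algorithm: 53^3 = 148877 multiplications
Strassen's algorithm: 7^(log2(64)) = 7^6 = 117649 multiplications
Savings: 148877 - 117649 = 31228 multiplications

Standard: 148877 multiplications (53^3). Strassen: 117649 multiplications (7^6, after padding to 64x64). Strassen reduces 8 recursive multiplications to 7 at each level.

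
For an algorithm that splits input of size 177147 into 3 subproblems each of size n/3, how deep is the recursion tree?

For divide and conquer with division factor 3:

Problem sizes at each level:
Level 0: 177147
Level 1: 59049
Level 2: 19683
Level 3: 6561
Level 4: 2187
Level 5: 729
Level 6: 243
Level 7: 81
Level 8: 27
Level 9: 9
Level 10: 3
Level 11: 1

The root is level 0 and the size-1 base case is level 11 (the tree spans levels 0 through 11, i.e. 12 levels counting the root), so the depth is the number of divisions: log_3(177147) = 11

The recursion tree depth is log_3(177147) = 11. At each level, the problem size is divided by 3, so it takes 11 divisions to reduce to a base case of size 1. The algorithm makes 3 recursive calls at each level.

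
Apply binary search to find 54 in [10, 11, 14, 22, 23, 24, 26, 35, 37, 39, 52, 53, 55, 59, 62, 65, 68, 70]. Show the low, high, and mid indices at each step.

Binary search for 54 in [10, 11, 14, 22, 23, 24, 26, 35, 37, 39, 52, 53, 55, 59, 62, 65, 68, 70]:

lo=0, hi=17, mid=8, arr[mid]=37 -> 37 < 54, search right half
lo=9, hi=17, mid=13, arr[mid]=59 -> 59 > 54, search left half
lo=9, hi=12, mid=10, arr[mid]=52 -> 52 < 54, search right half
lo=11, hi=12, mid=11, arr[mid]=53 -> 53 < 54, search right half
lo=12, hi=12, mid=12, arr[mid]=55 -> 55 > 54, search left half
lo=12 > hi=11, target 54 not found

Binary search determines that 54 is not in the array after 5 comparisons. The search space was exhausted without finding the target.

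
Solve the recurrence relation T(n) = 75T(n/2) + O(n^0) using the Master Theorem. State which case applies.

Master Theorem for T(n) = 75T(n/2) + O(n^0):

a = 75, b = 2, c = 0
log_b(a) = log_2(75) = 6.2288

Case 1: c = 0 < log_2(75) = 6.2288
T(n) = O(n^(log_2 75))

For T(n) = 75T(n/2) + O(n^0): log_2(75) = 6.2288. This is Case 1 of the Master Theorem (c < log_b(a), work dominated by leaves), giving O(n^(log_2 75)).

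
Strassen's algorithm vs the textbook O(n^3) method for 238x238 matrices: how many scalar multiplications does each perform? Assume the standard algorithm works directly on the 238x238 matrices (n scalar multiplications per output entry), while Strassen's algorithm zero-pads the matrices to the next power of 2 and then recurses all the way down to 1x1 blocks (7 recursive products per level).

Matrix multiplication for 238x238 matrices:

Strassen's algorithm requires power-of-2 dimensions. Pad 238x238 to 256x256 (next power of 2).

Standard algorithm: 238^3 = 13481272 multiplications
Strassen's algorithm: 7^(log2(256)) = 7^8 = 5764801 multiplications
Savings: 13481272 - 5764801 = 7716471 multiplications

Standard: 13481272 multiplications (238^3). Strassen: 5764801 multiplications (7^8, after padding to 256x256). Strassen reduces 8 recursive multiplications to 7 at each level.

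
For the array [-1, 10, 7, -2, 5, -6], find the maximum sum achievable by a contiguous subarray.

Using Kadane's algorithm on [-1, 10, 7, -2, 5, -6]:

Scanning through the array:
Position 1 (value 10): max_ending_here = 10, max_so_far = 10
Position 2 (value 7): max_ending_here = 17, max_so_far = 17
Position 3 (value -2): max_ending_here = 15, max_so_far = 17
Position 4 (value 5): max_ending_here = 20, max_so_far = 20
Position 5 (value -6): max_ending_here = 14, max_so_far = 20

Maximum subarray: [10, 7, -2, 5]
Maximum sum: 20

The maximum subarray is [10, 7, -2, 5] with sum 20. This subarray runs from index 1 to index 4.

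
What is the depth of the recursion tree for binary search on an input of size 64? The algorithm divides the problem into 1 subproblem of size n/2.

For divide and conquer with division factor 2:

Problem sizes at each level:
Level 0: 64
Level 1: 32
Level 2: 16
Level 3: 8
Level 4: 4
Level 5: 2
Level 6: 1

The root is level 0 and the size-1 base case is level 6 (the tree spans levels 0 through 6, i.e. 7 levels counting the root), so the depth is the number of divisions: log_2(64) = 6

The recursion tree depth is log_2(64) = 6. At each level, the problem size is divided by 2, so it takes 6 divisions to reduce to a base case of size 1. The algorithm makes 1 recursive call at each level.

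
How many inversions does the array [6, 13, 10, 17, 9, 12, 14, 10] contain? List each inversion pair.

Finding inversions in [6, 13, 10, 17, 9, 12, 14, 10]:

(1, 2): arr[1]=13 > arr[2]=10
(1, 4): arr[1]=13 > arr[4]=9
(1, 5): arr[1]=13 > arr[5]=12
(1, 7): arr[1]=13 > arr[7]=10
(2, 4): arr[2]=10 > arr[4]=9
(3, 4): arr[3]=17 > arr[4]=9
(3, 5): arr[3]=17 > arr[5]=12
(3, 6): arr[3]=17 > arr[6]=14
(3, 7): arr[3]=17 > arr[7]=10
(5, 7): arr[5]=12 > arr[7]=10
(6, 7): arr[6]=14 > arr[7]=10

Total inversions: 11

The array has 11 inversion(s): (1,2), (1,4), (1,5), (1,7), (2,4), (3,4), (3,5), (3,6), (3,7), (5,7), (6,7). Each pair (i,j) satisfies i < j and arr[i] > arr[j].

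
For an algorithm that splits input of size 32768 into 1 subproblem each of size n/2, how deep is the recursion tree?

For divide and conquer with division factor 2:

Problem sizes at each level:
Level 0: 32768
Level 1: 16384
Level 2: 8192
Level 3: 4096
Level 4: 2048
Level 5: 1024
Level 6: 512
Level 7: 256
Level 8: 128
Level 9: 64
Level 10: 32
Level 11: 16
Level 12: 8
Level 13: 4
Level 14: 2
Level 15: 1

The root is level 0 and the size-1 base case is level 15 (the tree spans levels 0 through 15, i.e. 16 levels counting the root), so the depth is the number of divisions: log_2(32768) = 15

The recursion tree depth is log_2(32768) = 15. At each level, the problem size is divided by 2, so it takes 15 divisions to reduce to a base case of size 1. The algorithm makes 1 recursive call at each level.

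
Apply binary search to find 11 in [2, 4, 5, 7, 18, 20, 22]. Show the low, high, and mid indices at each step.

Binary search for 11 in [2, 4, 5, 7, 18, 20, 22]:

lo=0, hi=6, mid=3, arr[mid]=7 -> 7 < 11, search right half
lo=4, hi=6, mid=5, arr[mid]=20 -> 20 > 11, search left half
lo=4, hi=4, mid=4, arr[mid]=18 -> 18 > 11, search left half
lo=4 > hi=3, target 11 not found

Binary search determines that 11 is not in the array after 3 comparisons. The search space was exhausted without finding the target.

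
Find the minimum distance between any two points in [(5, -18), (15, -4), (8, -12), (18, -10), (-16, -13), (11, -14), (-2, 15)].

Computing all pairwise distances among 7 points:

d((5, -18), (15, -4)) = 17.2047
d((5, -18), (8, -12)) = 6.7082
d((5, -18), (18, -10)) = 15.2643
d((5, -18), (-16, -13)) = 21.587
d((5, -18), (11, -14)) = 7.2111
d((5, -18), (-2, 15)) = 33.7343
d((15, -4), (8, -12)) = 10.6301
d((15, -4), (18, -10)) = 6.7082
d((15, -4), (-16, -13)) = 32.28
d((15, -4), (11, -14)) = 10.7703
d((15, -4), (-2, 15)) = 25.4951
d((8, -12), (18, -10)) = 10.198
d((8, -12), (-16, -13)) = 24.0208
d((8, -12), (11, -14)) = 3.6056 <-- minimum
d((8, -12), (-2, 15)) = 28.7924
d((18, -10), (-16, -13)) = 34.1321
d((18, -10), (11, -14)) = 8.0623
d((18, -10), (-2, 15)) = 32.0156
d((-16, -13), (11, -14)) = 27.0185
d((-16, -13), (-2, 15)) = 31.305
d((11, -14), (-2, 15)) = 31.7805

Closest pair: (8, -12) and (11, -14) with distance 3.6056

The closest pair is (8, -12) and (11, -14) with Euclidean distance 3.6056. For 7 points, brute-force pairwise comparison is shown above. For large n, the divide-and-conquer algorithm (sort by x, recurse on halves, check the dividing strip) achieves O(n log n).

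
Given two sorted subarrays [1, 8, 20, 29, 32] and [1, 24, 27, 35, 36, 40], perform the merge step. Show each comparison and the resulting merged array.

Merging process:

Compare 1 vs 1: take 1 from left. Merged: [1]
Compare 8 vs 1: take 1 from right. Merged: [1, 1]
Compare 8 vs 24: take 8 from left. Merged: [1, 1, 8]
Compare 20 vs 24: take 20 from left. Merged: [1, 1, 8, 20]
Compare 29 vs 24: take 24 from right. Merged: [1, 1, 8, 20, 24]
Compare 29 vs 27: take 27 from right. Merged: [1, 1, 8, 20, 24, 27]
Compare 29 vs 35: take 29 from left. Merged: [1, 1, 8, 20, 24, 27, 29]
Compare 32 vs 35: take 32 from left. Merged: [1, 1, 8, 20, 24, 27, 29, 32]
Append remaining from right: [35, 36, 40]. Merged: [1, 1, 8, 20, 24, 27, 29, 32, 35, 36, 40]

Final merged array: [1, 1, 8, 20, 24, 27, 29, 32, 35, 36, 40]
Total comparisons: 8

The merged array is [1, 1, 8, 20, 24, 27, 29, 32, 35, 36, 40], requiring 8 comparisons. The merge step runs in O(n) time where n is the total number of elements.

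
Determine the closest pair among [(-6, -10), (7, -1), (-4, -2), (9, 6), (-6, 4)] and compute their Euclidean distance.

Computing all pairwise distances among 5 points:

d((-6, -10), (7, -1)) = 15.8114
d((-6, -10), (-4, -2)) = 8.2462
d((-6, -10), (9, 6)) = 21.9317
d((-6, -10), (-6, 4)) = 14.0
d((7, -1), (-4, -2)) = 11.0454
d((7, -1), (9, 6)) = 7.2801
d((7, -1), (-6, 4)) = 13.9284
d((-4, -2), (9, 6)) = 15.2643
d((-4, -2), (-6, 4)) = 6.3246 <-- minimum
d((9, 6), (-6, 4)) = 15.1327

Closest pair: (-4, -2) and (-6, 4) with distance 6.3246

The closest pair is (-4, -2) and (-6, 4) with Euclidean distance 6.3246. For 5 points, brute-force pairwise comparison is shown above. For large n, the divide-and-conquer algorithm (sort by x, recurse on halves, check the dividing strip) achieves O(n log n).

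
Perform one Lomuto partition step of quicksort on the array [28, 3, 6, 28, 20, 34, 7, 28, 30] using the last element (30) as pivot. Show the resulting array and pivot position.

Lomuto partition with pivot = 30:

Initial array: [28, 3, 6, 28, 20, 34, 7, 28, 30]

arr[0]=28 <= 30: swap with position 0, array becomes [28, 3, 6, 28, 20, 34, 7, 28, 30]
arr[1]=3 <= 30: swap with position 1, array becomes [28, 3, 6, 28, 20, 34, 7, 28, 30]
arr[2]=6 <= 30: swap with position 2, array becomes [28, 3, 6, 28, 20, 34, 7, 28, 30]
arr[3]=28 <= 30: swap with position 3, array becomes [28, 3, 6, 28, 20, 34, 7, 28, 30]
arr[4]=20 <= 30: swap with position 4, array becomes [28, 3, 6, 28, 20, 34, 7, 28, 30]
arr[5]=34 > 30: no swap
arr[6]=7 <= 30: swap with position 5, array becomes [28, 3, 6, 28, 20, 7, 34, 28, 30]
arr[7]=28 <= 30: swap with position 6, array becomes [28, 3, 6, 28, 20, 7, 28, 34, 30]

Place pivot at position 7: [28, 3, 6, 28, 20, 7, 28, 30, 34]
Pivot position: 7

After partitioning with pivot 30, the array becomes [28, 3, 6, 28, 20, 7, 28, 30, 34]. The pivot is placed at index 7. All elements to the left of the pivot are <= 30, and all elements to the right are > 30.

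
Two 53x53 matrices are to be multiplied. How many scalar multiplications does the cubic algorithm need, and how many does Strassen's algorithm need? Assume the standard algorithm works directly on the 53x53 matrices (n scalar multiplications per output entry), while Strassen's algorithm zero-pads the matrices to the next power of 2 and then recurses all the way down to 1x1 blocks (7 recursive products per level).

Matrix multiplication for 53x53 matrices:

Strassen's algorithm requires power-of-2 dimensions. Pad 53x53 to 64x64 (next power of 2).

Standard algorithm: 53^3 = 148877 multiplications
Strassen's algorithm: 7^(log2(64)) = 7^6 = 117649 multiplications
Savings: 148877 - 117649 = 31228 multiplications

Standard: 148877 multiplications (53^3). Strassen: 117649 multiplications (7^6, after padding to 64x64). Strassen reduces 8 recursive multiplications to 7 at each level.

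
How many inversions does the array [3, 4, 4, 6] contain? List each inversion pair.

Finding inversions in [3, 4, 4, 6]:


Total inversions: 0

The array has 0 inversions. It is already sorted.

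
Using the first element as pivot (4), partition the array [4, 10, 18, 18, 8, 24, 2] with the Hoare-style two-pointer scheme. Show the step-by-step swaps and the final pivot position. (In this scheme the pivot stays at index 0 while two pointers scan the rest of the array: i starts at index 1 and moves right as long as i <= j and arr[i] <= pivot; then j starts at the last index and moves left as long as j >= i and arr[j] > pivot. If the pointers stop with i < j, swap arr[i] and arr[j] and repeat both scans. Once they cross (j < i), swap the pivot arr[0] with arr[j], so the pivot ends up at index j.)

Hoare-style two-pointer partition with pivot = 4:

Initial array: [4, 10, 18, 18, 8, 24, 2]

Pointers start at i = 1, j = 6.
i stops at index 1 (arr[1]=10 > 4), j stops at index 6 (arr[6]=2 <= 4): swap arr[1] and arr[6], array becomes [4, 2, 18, 18, 8, 24, 10]
i ends at 2, j ends at 1: the pointers have crossed (j < i), so scanning stops.

Swap pivot arr[0] with arr[1] to place pivot at position 1: [2, 4, 18, 18, 8, 24, 10]
Pivot position: 1

After partitioning with pivot 4, the array becomes [2, 4, 18, 18, 8, 24, 10]. The pivot is placed at index 1. All elements to the left of the pivot are <= 4, and all elements to the right are > 4.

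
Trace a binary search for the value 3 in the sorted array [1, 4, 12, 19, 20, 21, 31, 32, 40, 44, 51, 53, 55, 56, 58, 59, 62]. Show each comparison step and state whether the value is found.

Binary search for 3 in [1, 4, 12, 19, 20, 21, 31, 32, 40, 44, 51, 53, 55, 56, 58, 59, 62]:

lo=0, hi=16, mid=8, arr[mid]=40 -> 40 > 3, search left half
lo=0, hi=7, mid=3, arr[mid]=19 -> 19 > 3, search left half
lo=0, hi=2, mid=1, arr[mid]=4 -> 4 > 3, search left half
lo=0, hi=0, mid=0, arr[mid]=1 -> 1 < 3, search right half
lo=1 > hi=0, target 3 not found

Binary search determines that 3 is not in the array after 4 comparisons. The search space was exhausted without finding the target.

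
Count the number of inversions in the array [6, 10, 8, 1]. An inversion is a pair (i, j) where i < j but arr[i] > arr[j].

Finding inversions in [6, 10, 8, 1]:

(0, 3): arr[0]=6 > arr[3]=1
(1, 2): arr[1]=10 > arr[2]=8
(1, 3): arr[1]=10 > arr[3]=1
(2, 3): arr[2]=8 > arr[3]=1

Total inversions: 4

The array has 4 inversion(s): (0,3), (1,2), (1,3), (2,3). Each pair (i,j) satisfies i < j and arr[i] > arr[j].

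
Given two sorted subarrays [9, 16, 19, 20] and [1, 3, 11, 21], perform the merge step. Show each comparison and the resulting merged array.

Merging process:

Compare 9 vs 1: take 1 from right. Merged: [1]
Compare 9 vs 3: take 3 from right. Merged: [1, 3]
Compare 9 vs 11: take 9 from left. Merged: [1, 3, 9]
Compare 16 vs 11: take 11 from right. Merged: [1, 3, 9, 11]
Compare 16 vs 21: take 16 from left. Merged: [1, 3, 9, 11, 16]
Compare 19 vs 21: take 19 from left. Merged: [1, 3, 9, 11, 16, 19]
Compare 20 vs 21: take 20 from left. Merged: [1, 3, 9, 11, 16, 19, 20]
Append remaining from right: [21]. Merged: [1, 3, 9, 11, 16, 19, 20, 21]

Final merged array: [1, 3, 9, 11, 16, 19, 20, 21]
Total comparisons: 7

The merged array is [1, 3, 9, 11, 16, 19, 20, 21], requiring 7 comparisons. The merge step runs in O(n) time where n is the total number of elements.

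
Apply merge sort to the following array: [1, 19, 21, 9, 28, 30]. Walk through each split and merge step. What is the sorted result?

Merge sort trace:

Split: [1, 19, 21, 9, 28, 30] -> [1, 19, 21] and [9, 28, 30]
  Split: [1, 19, 21] -> [1] and [19, 21]
    Split: [19, 21] -> [19] and [21]
    Merge: [19] + [21] -> [19, 21]
  Merge: [1] + [19, 21] -> [1, 19, 21]
  Split: [9, 28, 30] -> [9] and [28, 30]
    Split: [28, 30] -> [28] and [30]
    Merge: [28] + [30] -> [28, 30]
  Merge: [9] + [28, 30] -> [9, 28, 30]
Merge: [1, 19, 21] + [9, 28, 30] -> [1, 9, 19, 21, 28, 30]

Final sorted array: [1, 9, 19, 21, 28, 30]

The merge sort proceeds by recursively splitting the array and merging sorted halves.
After all merges, the sorted array is [1, 9, 19, 21, 28, 30].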